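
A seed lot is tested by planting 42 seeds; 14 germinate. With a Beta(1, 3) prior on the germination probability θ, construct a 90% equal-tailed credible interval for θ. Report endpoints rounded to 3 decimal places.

[0.218, 0.443]

Posterior: Beta(1+14, 3+28) = Beta(15, 31).
Equal-tailed 90% interval: the 0.05 and 0.95 quantiles of Beta(15, 31).
Posterior mean ≈ 0.326, SD ≈ 0.068; a Normal approximation gives roughly [0.214, 0.439].
Exact: F⁻¹(0.05) = 0.218; F⁻¹(0.95) = 0.443.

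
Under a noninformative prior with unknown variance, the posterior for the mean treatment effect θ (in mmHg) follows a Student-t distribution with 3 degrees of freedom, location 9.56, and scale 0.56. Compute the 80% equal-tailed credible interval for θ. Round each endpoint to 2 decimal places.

[8.64, 10.48]

The t_3 distribution is symmetric; the 80% interval is 9.56 ± t·0.56 with t_{0.9,3} = 1.638.
Half-width: 1.638 × 0.56 = 0.92.
9.56 − 0.92 = 8.64; 9.56 + 0.92 = 10.48.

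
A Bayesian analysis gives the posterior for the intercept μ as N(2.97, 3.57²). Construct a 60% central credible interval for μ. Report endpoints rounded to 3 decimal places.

The posterior is symmetric, so the 60% equal-tailed interval is μ = 2.97 ± z·3.57 with z = 0.842.
Half-width: 0.842 × 3.57 = 3.005.
2.97 − 3.005 = -0.035; 2.97 + 3.005 = 5.975.

[-0.035, 5.975]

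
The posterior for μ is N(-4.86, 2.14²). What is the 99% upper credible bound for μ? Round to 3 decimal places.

Need U with P(μ ≤ U) = 0.99: U = -4.86 + z_{0.01}·2.14.
z = 2.326; U = -4.86 + 2.326 × 2.14 = 0.118.

0.118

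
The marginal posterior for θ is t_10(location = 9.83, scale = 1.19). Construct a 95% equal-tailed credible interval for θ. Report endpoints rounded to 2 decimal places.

[7.18, 12.48]

The t_10 distribution is symmetric; the 95% interval is 9.83 ± t·1.19 with t_{0.975,10} = 2.228.
Half-width: 2.228 × 1.19 = 2.65.
9.83 − 2.65 = 7.18; 9.83 + 2.65 = 12.48.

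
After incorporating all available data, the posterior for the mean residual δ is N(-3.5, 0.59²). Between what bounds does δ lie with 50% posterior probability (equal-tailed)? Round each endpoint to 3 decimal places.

The posterior is symmetric, so the 50% equal-tailed interval is δ = -3.5 ± z·0.59 with z = 0.674.
Half-width: 0.674 × 0.59 = 0.398.
-3.5 − 0.398 = -3.898; -3.5 + 0.398 = -3.102.

[-3.898, -3.102]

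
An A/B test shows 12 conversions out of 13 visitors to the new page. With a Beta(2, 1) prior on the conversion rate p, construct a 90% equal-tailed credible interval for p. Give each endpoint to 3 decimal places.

Posterior: Beta(2+12, 1+1) = Beta(14, 2).
Equal-tailed 90% interval: the 0.05 and 0.95 quantiles of Beta(14, 2).
Posterior mean ≈ 0.875, SD ≈ 0.080; a Normal approximation gives roughly [0.743, 1.007].
Exact: F⁻¹(0.05) = 0.721; F⁻¹(0.95) = 0.976.

[0.721, 0.976]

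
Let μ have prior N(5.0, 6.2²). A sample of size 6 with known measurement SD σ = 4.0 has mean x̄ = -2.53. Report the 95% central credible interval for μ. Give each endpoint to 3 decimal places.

Posterior precision = 1/6.2² + 6/4.0² = 0.0260 + 0.3750 = 0.4010, so posterior SD = 1.5791.
Posterior mean = (5.0/6.2² + 6·-2.53/4.0²) / 0.4010 = -2.0415.
Interval: -2.0415 ± 1.960 × 1.5791 → [-5.137, 1.054].

[-5.137, 1.054]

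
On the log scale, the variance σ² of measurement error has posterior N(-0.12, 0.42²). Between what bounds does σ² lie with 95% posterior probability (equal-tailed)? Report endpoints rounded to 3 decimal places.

[0.389, 2.020]

On the log scale the 95% interval is -0.12 ± 1.960 × 0.42 = [-0.9432, 0.7032].
Exponentiate: [e^-0.9432, e^0.7032] = [0.389, 2.020].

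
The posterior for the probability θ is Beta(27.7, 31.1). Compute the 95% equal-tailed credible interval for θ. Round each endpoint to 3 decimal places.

[0.346, 0.598]

Posterior: Beta(27.7, 31.1).
Equal-tailed 95% interval: the 0.025 and 0.975 quantiles of Beta(27.7, 31.1).
Posterior mean ≈ 0.471, SD ≈ 0.065; a Normal approximation gives roughly [0.345, 0.598].
Exact: F⁻¹(0.025) = 0.346; F⁻¹(0.975) = 0.598.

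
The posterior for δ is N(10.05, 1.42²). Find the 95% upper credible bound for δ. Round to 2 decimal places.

Need U with P(δ ≤ U) = 0.95: U = 10.05 + z_{0.05}·1.42.
z = 1.645; U = 10.05 + 1.645 × 1.42 = 12.39.

12.39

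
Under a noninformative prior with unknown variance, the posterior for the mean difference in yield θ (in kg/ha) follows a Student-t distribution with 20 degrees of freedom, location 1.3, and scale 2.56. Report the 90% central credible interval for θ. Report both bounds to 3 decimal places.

The t_20 distribution is symmetric; the 90% interval is 1.3 ± t·2.56 with t_{0.95,20} = 1.725.
Half-width: 1.725 × 2.56 = 4.415.
1.3 − 4.415 = -3.115; 1.3 + 4.415 = 5.715.

[-3.115, 5.715]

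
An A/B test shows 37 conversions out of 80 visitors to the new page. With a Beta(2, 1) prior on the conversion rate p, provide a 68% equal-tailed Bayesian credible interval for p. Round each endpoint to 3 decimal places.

Posterior: Beta(2+37, 1+43) = Beta(39, 44).
Equal-tailed 68% interval: the 0.16 and 0.84 quantiles of Beta(39, 44).
Posterior mean ≈ 0.470, SD ≈ 0.054; a Normal approximation gives roughly [0.416, 0.524].
Exact: F⁻¹(0.16) = 0.415; F⁻¹(0.84) = 0.524.

[0.415, 0.524]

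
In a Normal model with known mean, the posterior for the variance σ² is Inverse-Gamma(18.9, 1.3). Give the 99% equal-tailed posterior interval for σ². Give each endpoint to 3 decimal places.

[0.041, 0.136]

Inverse-Gamma(18.9, 1.3) quantiles: F⁻¹(0.005) and F⁻¹(0.995).
Equivalently, 1/σ² ~ Gamma(18.9, rate = 1.3); invert its 0.995 and 0.005 quantiles.
Posterior mean ≈ 0.073, SD ≈ 0.018; a Normal approximation gives roughly [0.027, 0.118].
Exact: lower = 0.041; upper = 0.136.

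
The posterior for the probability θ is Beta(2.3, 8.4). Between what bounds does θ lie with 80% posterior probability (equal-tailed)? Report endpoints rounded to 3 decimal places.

[0.074, 0.382]

Posterior: Beta(2.3, 8.4).
Equal-tailed 80% interval: the 0.1 and 0.9 quantiles of Beta(2.3, 8.4).
Posterior mean ≈ 0.215, SD ≈ 0.120; a Normal approximation gives roughly [0.061, 0.369].
Exact: F⁻¹(0.1) = 0.074; F⁻¹(0.9) = 0.382.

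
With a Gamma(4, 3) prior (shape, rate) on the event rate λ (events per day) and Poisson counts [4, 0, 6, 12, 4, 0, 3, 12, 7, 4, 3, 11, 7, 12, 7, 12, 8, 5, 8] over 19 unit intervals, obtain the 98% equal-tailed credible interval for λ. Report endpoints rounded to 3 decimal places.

Posterior: Gamma(4+125, 3+19) = Gamma(129, 22) (shape, rate).
Equal-tailed 98% interval: Gamma(129, 22) quantiles at 0.01 and 0.99.
Posterior mean ≈ 5.864, SD ≈ 0.516; a Normal approximation gives roughly [4.663, 7.065].
Exact: lower = 4.730; upper = 7.131.

[4.730, 7.131]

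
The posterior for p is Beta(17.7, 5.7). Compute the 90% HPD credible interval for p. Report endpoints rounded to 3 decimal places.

[0.619, 0.899]

The posterior is unimodal and skewed, so the HPD interval has equal density at both endpoints and is the shortest 90% interval.
Solving f(0.619) = f(0.899) with F(0.899) − F(0.619) = 0.90 gives [0.619, 0.899].
For comparison, the equal-tailed interval is [0.601, 0.886]; the HPD is narrower and shifted toward the mode.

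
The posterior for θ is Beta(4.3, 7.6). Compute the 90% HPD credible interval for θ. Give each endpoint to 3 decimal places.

[0.140, 0.576]

The posterior is unimodal and skewed, so the HPD interval has equal density at both endpoints and is the shortest 90% interval.
Solving f(0.140) = f(0.576) with F(0.576) − F(0.140) = 0.90 gives [0.140, 0.576].
For comparison, the equal-tailed interval is [0.155, 0.595]; the HPD is narrower and shifted toward the mode.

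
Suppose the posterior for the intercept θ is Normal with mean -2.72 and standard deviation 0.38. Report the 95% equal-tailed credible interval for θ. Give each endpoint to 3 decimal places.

The posterior is symmetric, so the 95% equal-tailed interval is θ = -2.72 ± z·0.38 with z = 1.960.
Half-width: 1.960 × 0.38 = 0.745.
-2.72 − 0.745 = -3.465; -2.72 + 0.745 = -1.975.

[-3.465, -1.975]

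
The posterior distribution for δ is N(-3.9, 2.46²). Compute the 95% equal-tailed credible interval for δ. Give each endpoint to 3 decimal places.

[-8.722, 0.922]

The posterior is symmetric, so the 95% equal-tailed interval is δ = -3.9 ± z·2.46 with z = 1.960.
Half-width: 1.960 × 2.46 = 4.822.
-3.9 − 4.822 = -8.722; -3.9 + 4.822 = 0.922.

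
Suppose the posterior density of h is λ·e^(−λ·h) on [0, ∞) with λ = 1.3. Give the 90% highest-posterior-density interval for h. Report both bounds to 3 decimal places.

[0.000, 1.771]

The exponential density is strictly decreasing on [0, ∞), so the HPD interval is anchored at 0: [0, q] with P(h ≤ q) = 0.90.
q = −ln(1 − 0.90) / 1.3 = 2.3026 / 1.3 = 1.771.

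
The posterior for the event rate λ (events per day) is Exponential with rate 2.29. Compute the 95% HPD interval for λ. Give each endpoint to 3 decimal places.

The exponential density is strictly decreasing on [0, ∞), so the HPD interval is anchored at 0: [0, q] with P(λ ≤ q) = 0.95.
q = −ln(1 − 0.95) / 2.29 = 2.9957 / 2.29 = 1.308.

[0.000, 1.308]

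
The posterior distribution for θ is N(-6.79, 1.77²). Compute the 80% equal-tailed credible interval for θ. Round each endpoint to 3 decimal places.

[-9.058, -4.522]

The posterior is symmetric, so the 80% equal-tailed interval is θ = -6.79 ± z·1.77 with z = 1.282.
Half-width: 1.282 × 1.77 = 2.268.
-6.79 − 2.268 = -9.058; -6.79 + 2.268 = -4.522.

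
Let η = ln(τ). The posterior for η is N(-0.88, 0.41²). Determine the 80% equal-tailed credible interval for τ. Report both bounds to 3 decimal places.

[0.245, 0.701]

On the log scale the 80% interval is -0.88 ± 1.282 × 0.41 = [-1.4054, -0.3546].
Exponentiate: [e^-1.4054, e^-0.3546] = [0.245, 0.701].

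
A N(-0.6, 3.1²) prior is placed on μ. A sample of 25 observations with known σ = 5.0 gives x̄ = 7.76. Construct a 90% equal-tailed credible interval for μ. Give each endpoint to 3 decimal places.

Posterior precision = 1/3.1² + 25/5.0² = 0.1041 + 1.0000 = 1.1041, so posterior SD = 0.9517.
Posterior mean = (-0.6/3.1² + 25·7.76/5.0²) / 1.1041 = 6.9721.
Interval: 6.9721 ± 1.645 × 0.9517 → [5.407, 8.537].

[5.407, 8.537]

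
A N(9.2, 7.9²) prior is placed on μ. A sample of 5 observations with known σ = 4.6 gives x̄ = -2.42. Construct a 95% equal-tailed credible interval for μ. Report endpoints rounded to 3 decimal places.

[-5.584, 2.220]

Posterior precision = 1/7.9² + 5/4.6² = 0.0160 + 0.2363 = 0.2523, so posterior SD = 1.9908.
Posterior mean = (9.2/7.9² + 5·-2.42/4.6²) / 0.2523 = -1.6821.
Interval: -1.6821 ± 1.960 × 1.9908 → [-5.584, 2.220].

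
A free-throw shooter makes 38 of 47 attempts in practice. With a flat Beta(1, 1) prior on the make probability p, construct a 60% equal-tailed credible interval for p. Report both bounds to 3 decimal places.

[0.749, 0.845]

Posterior: Beta(1+38, 1+9) = Beta(39, 10).
Equal-tailed 60% interval: the 0.2 and 0.8 quantiles of Beta(39, 10).
Posterior mean ≈ 0.796, SD ≈ 0.057; a Normal approximation gives roughly [0.748, 0.844].
Exact: F⁻¹(0.2) = 0.749; F⁻¹(0.8) = 0.845.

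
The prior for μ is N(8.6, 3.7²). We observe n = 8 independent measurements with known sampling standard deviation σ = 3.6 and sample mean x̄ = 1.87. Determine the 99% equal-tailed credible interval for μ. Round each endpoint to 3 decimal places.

Posterior precision = 1/3.7² + 8/3.6² = 0.0730 + 0.6173 = 0.6903, so posterior SD = 1.2036.
Posterior mean = (8.6/3.7² + 8·1.87/3.6²) / 0.6903 = 2.5821.
Interval: 2.5821 ± 2.576 × 1.2036 → [-0.518, 5.682].

[-0.518, 5.682]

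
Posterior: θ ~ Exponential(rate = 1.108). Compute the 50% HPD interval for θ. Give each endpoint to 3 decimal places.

The exponential density is strictly decreasing on [0, ∞), so the HPD interval is anchored at 0: [0, q] with P(θ ≤ q) = 0.50.
q = −ln(1 − 0.50) / 1.108 = 0.6931 / 1.108 = 0.626.

[0.000, 0.626]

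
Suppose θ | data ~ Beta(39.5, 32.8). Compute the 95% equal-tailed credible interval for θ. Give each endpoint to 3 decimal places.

Posterior: Beta(39.5, 32.8).
Equal-tailed 95% interval: the 0.025 and 0.975 quantiles of Beta(39.5, 32.8).
Posterior mean ≈ 0.546, SD ≈ 0.058; a Normal approximation gives roughly [0.432, 0.660].
Exact: F⁻¹(0.025) = 0.431; F⁻¹(0.975) = 0.659.

[0.431, 0.659]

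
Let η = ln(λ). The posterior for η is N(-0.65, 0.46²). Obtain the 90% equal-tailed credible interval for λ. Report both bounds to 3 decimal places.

[0.245, 1.113]

On the log scale the 90% interval is -0.65 ± 1.645 × 0.46 = [-1.4066, 0.1066].
Exponentiate: [e^-1.4066, e^0.1066] = [0.245, 1.113].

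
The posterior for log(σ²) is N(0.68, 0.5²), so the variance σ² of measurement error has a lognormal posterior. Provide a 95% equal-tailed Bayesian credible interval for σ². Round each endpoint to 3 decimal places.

On the log scale the 95% interval is 0.68 ± 1.960 × 0.5 = [-0.3000, 1.6600].
Exponentiate: [e^-0.3000, e^1.6600] = [0.741, 5.259].

[0.741, 5.259]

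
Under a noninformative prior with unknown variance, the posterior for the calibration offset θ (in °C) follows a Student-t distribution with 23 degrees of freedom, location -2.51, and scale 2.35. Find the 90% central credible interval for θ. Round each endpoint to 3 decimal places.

[-6.538, 1.518]

The t_23 distribution is symmetric; the 90% interval is -2.51 ± t·2.35 with t_{0.95,23} = 1.714.
Half-width: 1.714 × 2.35 = 4.028.
-2.51 − 4.028 = -6.538; -2.51 + 4.028 = 1.518.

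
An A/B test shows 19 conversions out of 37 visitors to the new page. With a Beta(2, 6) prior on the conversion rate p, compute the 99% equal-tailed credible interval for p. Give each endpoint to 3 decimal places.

[0.284, 0.655]

Posterior: Beta(2+19, 6+18) = Beta(21, 24).
Equal-tailed 99% interval: the 0.005 and 0.995 quantiles of Beta(21, 24).
Posterior mean ≈ 0.467, SD ≈ 0.074; a Normal approximation gives roughly [0.277, 0.656].
Exact: F⁻¹(0.005) = 0.284; F⁻¹(0.995) = 0.655.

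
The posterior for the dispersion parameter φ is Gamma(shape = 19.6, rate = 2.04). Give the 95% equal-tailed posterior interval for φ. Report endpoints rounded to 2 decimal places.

Posterior: Gamma(shape 19.6, rate 2.04).
Equal-tailed 95% interval: Gamma(19.6, 2.04) quantiles at 0.025 and 0.975.
Posterior mean ≈ 9.61, SD ≈ 2.17; a Normal approximation gives roughly [5.35, 13.86].
Exact: lower = 5.84; upper = 14.31.

[5.84, 14.31]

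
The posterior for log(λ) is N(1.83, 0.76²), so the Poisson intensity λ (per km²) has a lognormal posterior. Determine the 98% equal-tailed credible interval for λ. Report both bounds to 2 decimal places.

On the log scale the 98% interval is 1.83 ± 2.326 × 0.76 = [0.0620, 3.5980].
Exponentiate: [e^0.0620, e^3.5980] = [1.06, 36.53].

[1.06, 36.53]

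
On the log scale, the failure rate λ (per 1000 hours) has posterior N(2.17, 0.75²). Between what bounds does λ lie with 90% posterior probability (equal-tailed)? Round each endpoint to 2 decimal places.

[2.55, 30.07]

On the log scale the 90% interval is 2.17 ± 1.645 × 0.75 = [0.9364, 3.4036].
Exponentiate: [e^0.9364, e^3.4036] = [2.55, 30.07].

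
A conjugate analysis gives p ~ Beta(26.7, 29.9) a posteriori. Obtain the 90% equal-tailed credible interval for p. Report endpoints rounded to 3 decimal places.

Posterior: Beta(26.7, 29.9).
Equal-tailed 90% interval: the 0.05 and 0.95 quantiles of Beta(26.7, 29.9).
Posterior mean ≈ 0.472, SD ≈ 0.066; a Normal approximation gives roughly [0.364, 0.580].
Exact: F⁻¹(0.05) = 0.364; F⁻¹(0.95) = 0.581.

[0.364, 0.581]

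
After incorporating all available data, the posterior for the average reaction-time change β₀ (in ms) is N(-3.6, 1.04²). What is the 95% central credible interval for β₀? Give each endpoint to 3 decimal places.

[-5.638, -1.562]

The posterior is symmetric, so the 95% equal-tailed interval is β₀ = -3.6 ± z·1.04 with z = 1.960.
Half-width: 1.960 × 1.04 = 2.038.
-3.6 − 2.038 = -5.638; -3.6 + 2.038 = -1.562.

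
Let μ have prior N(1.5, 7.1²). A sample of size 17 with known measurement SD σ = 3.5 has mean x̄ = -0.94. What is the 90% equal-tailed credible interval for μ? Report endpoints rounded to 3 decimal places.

[-2.292, 0.481]

Posterior precision = 1/7.1² + 17/3.5² = 0.0198 + 1.3878 = 1.4076, so posterior SD = 0.8429.
Posterior mean = (1.5/7.1² + 17·-0.94/3.5²) / 1.4076 = -0.9056.
Interval: -0.9056 ± 1.645 × 0.8429 → [-2.292, 0.481].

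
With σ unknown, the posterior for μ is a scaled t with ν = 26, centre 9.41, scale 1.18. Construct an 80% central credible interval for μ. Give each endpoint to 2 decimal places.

[7.86, 10.96]

The t_26 distribution is symmetric; the 80% interval is 9.41 ± t·1.18 with t_{0.9,26} = 1.315.
Half-width: 1.315 × 1.18 = 1.55.
9.41 − 1.55 = 7.86; 9.41 + 1.55 = 10.96.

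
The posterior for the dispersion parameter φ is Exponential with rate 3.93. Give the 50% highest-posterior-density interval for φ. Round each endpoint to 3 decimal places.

The exponential density is strictly decreasing on [0, ∞), so the HPD interval is anchored at 0: [0, q] with P(φ ≤ q) = 0.50.
q = −ln(1 − 0.50) / 3.93 = 0.6931 / 3.93 = 0.176.

[0.000, 0.176]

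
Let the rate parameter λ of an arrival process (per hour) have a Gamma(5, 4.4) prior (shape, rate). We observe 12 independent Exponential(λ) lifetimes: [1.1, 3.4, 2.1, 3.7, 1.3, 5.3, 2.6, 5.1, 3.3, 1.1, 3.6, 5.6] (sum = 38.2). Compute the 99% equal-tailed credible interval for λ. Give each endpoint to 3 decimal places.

Posterior: Gamma(5+12, 4.4+38.2) = Gamma(17, 42.6) (shape, rate).
Equal-tailed 99% interval: Gamma(17, 42.6) quantiles at 0.005 and 0.995.
Posterior mean ≈ 0.399, SD ≈ 0.097; a Normal approximation gives roughly [0.150, 0.648].
Exact: lower = 0.194; upper = 0.692.

[0.194, 0.692]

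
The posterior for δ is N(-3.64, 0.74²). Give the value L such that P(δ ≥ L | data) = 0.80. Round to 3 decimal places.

-4.263

Need L with P(δ ≥ L) = 0.80: L = -3.64 − z_{0.2}·0.74.
z = 0.842; L = -3.64 − 0.842 × 0.74 = -4.263.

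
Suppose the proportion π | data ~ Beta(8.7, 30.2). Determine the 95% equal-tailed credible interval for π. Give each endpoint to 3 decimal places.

Posterior: Beta(8.7, 30.2).
Equal-tailed 95% interval: the 0.025 and 0.975 quantiles of Beta(8.7, 30.2).
Posterior mean ≈ 0.224, SD ≈ 0.066; a Normal approximation gives roughly [0.094, 0.353].
Exact: F⁻¹(0.025) = 0.109; F⁻¹(0.975) = 0.365.

[0.109, 0.365]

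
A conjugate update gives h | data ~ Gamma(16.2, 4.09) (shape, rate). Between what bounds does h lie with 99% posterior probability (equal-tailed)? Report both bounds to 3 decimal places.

Posterior: Gamma(shape 16.2, rate 4.09).
Equal-tailed 99% interval: Gamma(16.2, 4.09) quantiles at 0.005 and 0.995.
Posterior mean ≈ 3.961, SD ≈ 0.984; a Normal approximation gives roughly [1.426, 6.496].
Exact: lower = 1.883; upper = 6.951.

[1.883, 6.951]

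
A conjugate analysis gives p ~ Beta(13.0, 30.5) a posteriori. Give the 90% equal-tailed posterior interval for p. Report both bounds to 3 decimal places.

Posterior: Beta(13.0, 30.5).
Equal-tailed 90% interval: the 0.05 and 0.95 quantiles of Beta(13.0, 30.5).
Posterior mean ≈ 0.299, SD ≈ 0.069; a Normal approximation gives roughly [0.186, 0.412].
Exact: F⁻¹(0.05) = 0.191; F⁻¹(0.95) = 0.417.

[0.191, 0.417]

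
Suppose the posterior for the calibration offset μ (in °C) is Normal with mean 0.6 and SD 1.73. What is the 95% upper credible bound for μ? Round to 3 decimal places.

3.446

Need U with P(μ ≤ U) = 0.95: U = 0.6 + z_{0.05}·1.73.
z = 1.645; U = 0.6 + 1.645 × 1.73 = 3.446.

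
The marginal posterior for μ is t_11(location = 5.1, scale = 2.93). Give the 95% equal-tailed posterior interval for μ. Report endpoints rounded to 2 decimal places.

The t_11 distribution is symmetric; the 95% interval is 5.1 ± t·2.93 with t_{0.975,11} = 2.201.
Half-width: 2.201 × 2.93 = 6.45.
5.1 − 6.45 = -1.35; 5.1 + 6.45 = 11.55.

[-1.35, 11.55]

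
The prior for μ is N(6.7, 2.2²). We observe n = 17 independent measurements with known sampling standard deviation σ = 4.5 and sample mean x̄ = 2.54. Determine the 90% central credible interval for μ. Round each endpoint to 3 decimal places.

[1.753, 4.970]

Posterior precision = 1/2.2² + 17/4.5² = 0.2066 + 0.8395 = 1.0461, so posterior SD = 0.9777.
Posterior mean = (6.7/2.2² + 17·2.54/4.5²) / 1.0461 = 3.3616.
Interval: 3.3616 ± 1.645 × 0.9777 → [1.753, 4.970].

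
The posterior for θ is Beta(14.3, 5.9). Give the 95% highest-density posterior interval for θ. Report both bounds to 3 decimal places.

[0.514, 0.891]

The posterior is unimodal and skewed, so the HPD interval has equal density at both endpoints and is the shortest 95% interval.
Solving f(0.514) = f(0.891) with F(0.891) − F(0.514) = 0.95 gives [0.514, 0.891].
For comparison, the equal-tailed interval is [0.498, 0.879]; the HPD is narrower and shifted toward the mode.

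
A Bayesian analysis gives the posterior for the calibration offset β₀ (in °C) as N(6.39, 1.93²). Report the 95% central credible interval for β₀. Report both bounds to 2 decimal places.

[2.61, 10.17]

The posterior is symmetric, so the 95% equal-tailed interval is β₀ = 6.39 ± z·1.93 with z = 1.960.
Half-width: 1.960 × 1.93 = 3.78.
6.39 − 3.78 = 2.61; 6.39 + 3.78 = 10.17.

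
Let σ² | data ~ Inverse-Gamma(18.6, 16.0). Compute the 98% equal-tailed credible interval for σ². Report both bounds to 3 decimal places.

Inverse-Gamma(18.6, 16.0) quantiles: F⁻¹(0.01) and F⁻¹(0.99).
Equivalently, 1/σ² ~ Gamma(18.6, rate = 16.0); invert its 0.99 and 0.01 quantiles.
Posterior mean ≈ 0.909, SD ≈ 0.223; a Normal approximation gives roughly [0.390, 1.428].
Exact: lower = 0.532; upper = 1.592.

[0.532, 1.592]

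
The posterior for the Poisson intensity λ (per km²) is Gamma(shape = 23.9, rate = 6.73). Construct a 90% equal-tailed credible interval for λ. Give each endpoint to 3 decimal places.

[2.447, 4.824]

Posterior: Gamma(shape 23.9, rate 6.73).
Equal-tailed 90% interval: Gamma(23.9, 6.73) quantiles at 0.05 and 0.95.
Posterior mean ≈ 3.551, SD ≈ 0.726; a Normal approximation gives roughly [2.356, 4.746].
Exact: lower = 2.447; upper = 4.824.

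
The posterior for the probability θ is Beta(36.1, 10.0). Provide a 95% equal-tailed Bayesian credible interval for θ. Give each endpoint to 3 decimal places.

Posterior: Beta(36.1, 10.0).
Equal-tailed 95% interval: the 0.025 and 0.975 quantiles of Beta(36.1, 10.0).
Posterior mean ≈ 0.783, SD ≈ 0.060; a Normal approximation gives roughly [0.665, 0.901].
Exact: F⁻¹(0.025) = 0.655; F⁻¹(0.975) = 0.888.

[0.655, 0.888]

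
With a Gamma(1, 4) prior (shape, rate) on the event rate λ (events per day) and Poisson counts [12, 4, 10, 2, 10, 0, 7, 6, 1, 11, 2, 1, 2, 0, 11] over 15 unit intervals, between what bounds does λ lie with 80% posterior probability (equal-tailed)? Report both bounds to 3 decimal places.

[3.620, 4.824]

Posterior: Gamma(1+79, 4+15) = Gamma(80, 19) (shape, rate).
Equal-tailed 80% interval: Gamma(80, 19) quantiles at 0.1 and 0.9.
Posterior mean ≈ 4.211, SD ≈ 0.471; a Normal approximation gives roughly [3.607, 4.814].
Exact: lower = 3.620; upper = 4.824.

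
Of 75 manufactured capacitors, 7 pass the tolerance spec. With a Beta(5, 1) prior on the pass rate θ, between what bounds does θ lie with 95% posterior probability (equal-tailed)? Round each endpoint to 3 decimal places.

Posterior: Beta(5+7, 1+68) = Beta(12, 69).
Equal-tailed 95% interval: the 0.025 and 0.975 quantiles of Beta(12, 69).
Posterior mean ≈ 0.148, SD ≈ 0.039; a Normal approximation gives roughly [0.071, 0.225].
Exact: F⁻¹(0.025) = 0.080; F⁻¹(0.975) = 0.233.

[0.080, 0.233]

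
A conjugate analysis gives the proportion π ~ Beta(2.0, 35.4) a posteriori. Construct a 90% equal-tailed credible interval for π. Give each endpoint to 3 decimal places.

[0.010, 0.124]

Posterior: Beta(2.0, 35.4).
Equal-tailed 90% interval: the 0.05 and 0.95 quantiles of Beta(2.0, 35.4).
Posterior mean ≈ 0.053, SD ≈ 0.036; a Normal approximation gives roughly [-0.006, 0.113].
Exact: F⁻¹(0.05) = 0.010; F⁻¹(0.95) = 0.124.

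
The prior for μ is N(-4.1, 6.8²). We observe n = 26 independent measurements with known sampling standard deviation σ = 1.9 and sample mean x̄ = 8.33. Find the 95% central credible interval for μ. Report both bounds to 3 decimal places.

Posterior precision = 1/6.8² + 26/1.9² = 0.0216 + 7.2022 = 7.2238, so posterior SD = 0.3721.
Posterior mean = (-4.1/6.8² + 26·8.33/1.9²) / 7.2238 = 8.2928.
Interval: 8.2928 ± 1.960 × 0.3721 → [7.564, 9.022].

[7.564, 9.022]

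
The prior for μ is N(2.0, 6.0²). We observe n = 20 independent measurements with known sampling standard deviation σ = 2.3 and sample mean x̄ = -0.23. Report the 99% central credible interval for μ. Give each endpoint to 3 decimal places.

[-1.534, 1.106]

Posterior precision = 1/6.0² + 20/2.3² = 0.0278 + 3.7807 = 3.8085, so posterior SD = 0.5124.
Posterior mean = (2.0/6.0² + 20·-0.23/2.3²) / 3.8085 = -0.2137.
Interval: -0.2137 ± 2.576 × 0.5124 → [-1.534, 1.106].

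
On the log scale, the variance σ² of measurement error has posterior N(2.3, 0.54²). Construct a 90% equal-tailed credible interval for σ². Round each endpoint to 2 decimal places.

On the log scale the 90% interval is 2.3 ± 1.645 × 0.54 = [1.4118, 3.1882].
Exponentiate: [e^1.4118, e^3.1882] = [4.10, 24.25].

[4.10, 24.25]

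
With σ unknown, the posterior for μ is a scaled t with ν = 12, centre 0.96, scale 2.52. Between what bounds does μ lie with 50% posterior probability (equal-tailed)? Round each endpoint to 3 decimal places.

The t_12 distribution is symmetric; the 50% interval is 0.96 ± t·2.52 with t_{0.75,12} = 0.695.
Half-width: 0.695 × 2.52 = 1.753.
0.96 − 1.753 = -0.793; 0.96 + 1.753 = 2.713.

[-0.793, 2.713]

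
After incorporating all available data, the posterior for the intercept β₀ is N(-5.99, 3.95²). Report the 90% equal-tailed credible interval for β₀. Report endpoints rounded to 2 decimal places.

[-12.49, 0.51]

The posterior is symmetric, so the 90% equal-tailed interval is β₀ = -5.99 ± z·3.95 with z = 1.645.
Half-width: 1.645 × 3.95 = 6.50.
-5.99 − 6.50 = -12.49; -5.99 + 6.50 = 0.51.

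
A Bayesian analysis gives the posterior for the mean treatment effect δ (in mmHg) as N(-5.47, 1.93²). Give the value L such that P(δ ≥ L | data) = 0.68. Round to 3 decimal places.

-6.373

Need L with P(δ ≥ L) = 0.68: L = -5.47 − z_{0.32}·1.93.
z = 0.468; L = -5.47 − 0.468 × 1.93 = -6.373.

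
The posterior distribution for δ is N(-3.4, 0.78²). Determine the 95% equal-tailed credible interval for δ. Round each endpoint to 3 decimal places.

The posterior is symmetric, so the 95% equal-tailed interval is δ = -3.4 ± z·0.78 with z = 1.960.
Half-width: 1.960 × 0.78 = 1.529.
-3.4 − 1.529 = -4.929; -3.4 + 1.529 = -1.871.

[-4.929, -1.871]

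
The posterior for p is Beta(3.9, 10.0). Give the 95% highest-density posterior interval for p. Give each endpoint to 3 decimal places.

The posterior is unimodal and skewed, so the HPD interval has equal density at both endpoints and is the shortest 95% interval.
Solving f(0.070) = f(0.508) with F(0.508) − F(0.070) = 0.95 gives [0.070, 0.508].
For comparison, the equal-tailed interval is [0.087, 0.533]; the HPD is narrower and shifted toward the mode.

[0.070, 0.508]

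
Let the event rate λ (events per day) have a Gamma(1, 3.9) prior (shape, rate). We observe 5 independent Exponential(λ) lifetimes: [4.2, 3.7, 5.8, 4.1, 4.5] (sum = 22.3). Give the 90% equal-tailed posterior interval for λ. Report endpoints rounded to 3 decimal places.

[0.100, 0.401]

Posterior: Gamma(1+5, 3.9+22.3) = Gamma(6, 26.2) (shape, rate).
Equal-tailed 90% interval: Gamma(6, 26.2) quantiles at 0.05 and 0.95.
Posterior mean ≈ 0.229, SD ≈ 0.093; a Normal approximation gives roughly [0.075, 0.383].
Exact: lower = 0.100; upper = 0.401.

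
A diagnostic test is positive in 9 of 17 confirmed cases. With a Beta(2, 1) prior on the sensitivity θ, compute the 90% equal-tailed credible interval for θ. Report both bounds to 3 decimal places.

Posterior: Beta(2+9, 1+8) = Beta(11, 9).
Equal-tailed 90% interval: the 0.05 and 0.95 quantiles of Beta(11, 9).
Posterior mean ≈ 0.550, SD ≈ 0.109; a Normal approximation gives roughly [0.371, 0.729].
Exact: F⁻¹(0.05) = 0.368; F⁻¹(0.95) = 0.726.

[0.368, 0.726]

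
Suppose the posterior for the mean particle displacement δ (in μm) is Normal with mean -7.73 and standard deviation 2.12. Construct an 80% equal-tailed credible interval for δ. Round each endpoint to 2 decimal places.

The posterior is symmetric, so the 80% equal-tailed interval is δ = -7.73 ± z·2.12 with z = 1.282.
Half-width: 1.282 × 2.12 = 2.72.
-7.73 − 2.72 = -10.45; -7.73 + 2.72 = -5.01.

[-10.45, -5.01]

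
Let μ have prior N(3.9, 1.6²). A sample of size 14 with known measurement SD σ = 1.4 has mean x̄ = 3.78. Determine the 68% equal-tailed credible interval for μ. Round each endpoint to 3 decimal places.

[3.424, 4.149]

Posterior precision = 1/1.6² + 14/1.4² = 0.3906 + 7.1429 = 7.5335, so posterior SD = 0.3643.
Posterior mean = (3.9/1.6² + 14·3.78/1.4²) / 7.5335 = 3.7862.
Interval: 3.7862 ± 0.994 × 0.3643 → [3.424, 4.149].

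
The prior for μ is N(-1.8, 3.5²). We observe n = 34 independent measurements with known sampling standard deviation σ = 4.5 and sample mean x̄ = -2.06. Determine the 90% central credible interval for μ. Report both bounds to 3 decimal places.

[-3.288, -0.808]

Posterior precision = 1/3.5² + 34/4.5² = 0.0816 + 1.6790 = 1.7606, so posterior SD = 0.7536.
Posterior mean = (-1.8/3.5² + 34·-2.06/4.5²) / 1.7606 = -2.0479.
Interval: -2.0479 ± 1.645 × 0.7536 → [-3.288, -0.808].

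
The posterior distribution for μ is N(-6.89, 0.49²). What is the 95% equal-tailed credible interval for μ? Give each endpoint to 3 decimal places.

[-7.850, -5.930]

The posterior is symmetric, so the 95% equal-tailed interval is μ = -6.89 ± z·0.49 with z = 1.960.
Half-width: 1.960 × 0.49 = 0.960.
-6.89 − 0.960 = -7.850; -6.89 + 0.960 = -5.930.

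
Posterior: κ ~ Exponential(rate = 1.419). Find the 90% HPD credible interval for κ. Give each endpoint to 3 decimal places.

The exponential density is strictly decreasing on [0, ∞), so the HPD interval is anchored at 0: [0, q] with P(κ ≤ q) = 0.90.
q = −ln(1 − 0.90) / 1.419 = 2.3026 / 1.419 = 1.623.

[0.000, 1.623]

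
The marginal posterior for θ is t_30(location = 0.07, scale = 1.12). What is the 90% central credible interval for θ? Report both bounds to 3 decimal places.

[-1.831, 1.971]

The t_30 distribution is symmetric; the 90% interval is 0.07 ± t·1.12 with t_{0.95,30} = 1.697.
Half-width: 1.697 × 1.12 = 1.901.
0.07 − 1.901 = -1.831; 0.07 + 1.901 = 1.971.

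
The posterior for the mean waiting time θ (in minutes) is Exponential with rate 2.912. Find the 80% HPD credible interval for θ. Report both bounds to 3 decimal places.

[0.000, 0.553]

The exponential density is strictly decreasing on [0, ∞), so the HPD interval is anchored at 0: [0, q] with P(θ ≤ q) = 0.80.
q = −ln(1 − 0.80) / 2.912 = 1.6094 / 2.912 = 0.553.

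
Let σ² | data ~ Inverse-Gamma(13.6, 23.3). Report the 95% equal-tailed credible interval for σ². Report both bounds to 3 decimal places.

Inverse-Gamma(13.6, 23.3) quantiles: F⁻¹(0.025) and F⁻¹(0.975).
Equivalently, 1/σ² ~ Gamma(13.6, rate = 23.3); invert its 0.975 and 0.025 quantiles.
Posterior mean ≈ 1.849, SD ≈ 0.543; a Normal approximation gives roughly [0.785, 2.913].
Exact: lower = 1.073; upper = 3.166.

[1.073, 3.166]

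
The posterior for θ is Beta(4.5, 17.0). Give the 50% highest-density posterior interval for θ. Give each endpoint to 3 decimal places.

The posterior is unimodal and skewed, so the HPD interval has equal density at both endpoints and is the shortest 50% interval.
Solving f(0.127) = f(0.241) with F(0.241) − F(0.127) = 0.50 gives [0.127, 0.241].
For comparison, the equal-tailed interval is [0.146, 0.263]; the HPD is narrower and shifted toward the mode.

[0.127, 0.241]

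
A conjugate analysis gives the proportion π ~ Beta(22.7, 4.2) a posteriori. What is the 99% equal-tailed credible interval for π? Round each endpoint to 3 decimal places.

Posterior: Beta(22.7, 4.2).
Equal-tailed 99% interval: the 0.005 and 0.995 quantiles of Beta(22.7, 4.2).
Posterior mean ≈ 0.844, SD ≈ 0.069; a Normal approximation gives roughly [0.667, 1.021].
Exact: F⁻¹(0.005) = 0.627; F⁻¹(0.995) = 0.970.

[0.627, 0.970]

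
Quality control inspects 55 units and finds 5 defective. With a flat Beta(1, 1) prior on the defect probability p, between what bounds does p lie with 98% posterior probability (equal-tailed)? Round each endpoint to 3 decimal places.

[0.033, 0.218]

Posterior: Beta(1+5, 1+50) = Beta(6, 51).
Equal-tailed 98% interval: the 0.01 and 0.99 quantiles of Beta(6, 51).
Posterior mean ≈ 0.105, SD ≈ 0.040; a Normal approximation gives roughly [0.012, 0.199].
Exact: F⁻¹(0.01) = 0.033; F⁻¹(0.99) = 0.218.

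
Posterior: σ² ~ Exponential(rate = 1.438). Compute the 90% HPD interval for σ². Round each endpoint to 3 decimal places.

[0.000, 1.601]

The exponential density is strictly decreasing on [0, ∞), so the HPD interval is anchored at 0: [0, q] with P(σ² ≤ q) = 0.90.
q = −ln(1 − 0.90) / 1.438 = 2.3026 / 1.438 = 1.601.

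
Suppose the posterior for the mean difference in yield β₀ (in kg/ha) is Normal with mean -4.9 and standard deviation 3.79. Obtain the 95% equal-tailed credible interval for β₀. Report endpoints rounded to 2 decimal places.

[-12.33, 2.53]

The posterior is symmetric, so the 95% equal-tailed interval is β₀ = -4.9 ± z·3.79 with z = 1.960.
Half-width: 1.960 × 3.79 = 7.43.
-4.9 − 7.43 = -12.33; -4.9 + 7.43 = 2.53.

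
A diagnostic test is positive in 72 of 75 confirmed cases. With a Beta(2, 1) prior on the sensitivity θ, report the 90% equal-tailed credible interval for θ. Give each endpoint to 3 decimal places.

Posterior: Beta(2+72, 1+3) = Beta(74, 4).
Equal-tailed 90% interval: the 0.05 and 0.95 quantiles of Beta(74, 4).
Posterior mean ≈ 0.949, SD ≈ 0.025; a Normal approximation gives roughly [0.908, 0.990].
Exact: F⁻¹(0.05) = 0.902; F⁻¹(0.95) = 0.982.

[0.902, 0.982]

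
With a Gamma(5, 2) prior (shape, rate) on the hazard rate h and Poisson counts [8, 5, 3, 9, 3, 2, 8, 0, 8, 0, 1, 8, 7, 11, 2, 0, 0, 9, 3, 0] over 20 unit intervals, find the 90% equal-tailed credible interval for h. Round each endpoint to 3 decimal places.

[3.491, 4.924]

Posterior: Gamma(5+87, 2+20) = Gamma(92, 22) (shape, rate).
Equal-tailed 90% interval: Gamma(92, 22) quantiles at 0.05 and 0.95.
Posterior mean ≈ 4.182, SD ≈ 0.436; a Normal approximation gives roughly [3.465, 4.899].
Exact: lower = 3.491; upper = 4.924.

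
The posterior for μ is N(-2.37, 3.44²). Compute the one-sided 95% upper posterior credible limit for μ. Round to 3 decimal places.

3.288

Need U with P(μ ≤ U) = 0.95: U = -2.37 + z_{0.05}·3.44.
z = 1.645; U = -2.37 + 1.645 × 3.44 = 3.288.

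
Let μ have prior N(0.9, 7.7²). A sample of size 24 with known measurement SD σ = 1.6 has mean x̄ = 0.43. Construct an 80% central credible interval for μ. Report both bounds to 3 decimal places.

[0.013, 0.849]

Posterior precision = 1/7.7² + 24/1.6² = 0.0169 + 9.3750 = 9.3919, so posterior SD = 0.3263.
Posterior mean = (0.9/7.7² + 24·0.43/1.6²) / 9.3919 = 0.4308.
Interval: 0.4308 ± 1.282 × 0.3263 → [0.013, 0.849].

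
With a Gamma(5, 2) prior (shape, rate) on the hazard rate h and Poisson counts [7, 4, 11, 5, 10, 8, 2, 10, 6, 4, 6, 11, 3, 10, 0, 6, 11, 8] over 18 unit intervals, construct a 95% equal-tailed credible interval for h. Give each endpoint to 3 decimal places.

Posterior: Gamma(5+122, 2+18) = Gamma(127, 20) (shape, rate).
Equal-tailed 95% interval: Gamma(127, 20) quantiles at 0.025 and 0.975.
Posterior mean ≈ 6.350, SD ≈ 0.563; a Normal approximation gives roughly [5.246, 7.454].
Exact: lower = 5.294; upper = 7.501.

[5.294, 7.501]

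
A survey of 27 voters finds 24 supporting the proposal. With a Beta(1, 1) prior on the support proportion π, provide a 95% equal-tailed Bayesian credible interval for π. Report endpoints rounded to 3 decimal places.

Posterior: Beta(1+24, 1+3) = Beta(25, 4).
Equal-tailed 95% interval: the 0.025 and 0.975 quantiles of Beta(25, 4).
Posterior mean ≈ 0.862, SD ≈ 0.063; a Normal approximation gives roughly [0.739, 0.985].
Exact: F⁻¹(0.025) = 0.718; F⁻¹(0.975) = 0.960.

[0.718, 0.960]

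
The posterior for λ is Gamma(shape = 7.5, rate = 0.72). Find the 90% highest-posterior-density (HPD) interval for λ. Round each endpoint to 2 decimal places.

[4.34, 16.28]

The posterior is unimodal and skewed, so the HPD interval has equal density at both endpoints and is the shortest 90% interval.
Solving f(4.34) = f(16.28) with F(16.28) − F(4.34) = 0.90 gives [4.34, 16.28].
For comparison, the equal-tailed interval is [5.04, 17.36]; the HPD is narrower and shifted toward the mode.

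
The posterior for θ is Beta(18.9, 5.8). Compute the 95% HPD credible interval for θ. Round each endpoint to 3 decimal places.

The posterior is unimodal and skewed, so the HPD interval has equal density at both endpoints and is the shortest 95% interval.
Solving f(0.600) = f(0.918) with F(0.918) − F(0.600) = 0.95 gives [0.600, 0.918].
For comparison, the equal-tailed interval is [0.583, 0.906]; the HPD is narrower and shifted toward the mode.

[0.600, 0.918]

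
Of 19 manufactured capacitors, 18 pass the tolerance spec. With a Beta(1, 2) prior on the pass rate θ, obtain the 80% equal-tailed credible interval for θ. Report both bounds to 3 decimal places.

[0.766, 0.946]

Posterior: Beta(1+18, 2+1) = Beta(19, 3).
Equal-tailed 80% interval: the 0.1 and 0.9 quantiles of Beta(19, 3).
Posterior mean ≈ 0.864, SD ≈ 0.072; a Normal approximation gives roughly [0.772, 0.955].
Exact: F⁻¹(0.1) = 0.766; F⁻¹(0.9) = 0.946.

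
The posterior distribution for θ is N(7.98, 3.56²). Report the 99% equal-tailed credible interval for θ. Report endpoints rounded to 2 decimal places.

[-1.19, 17.15]

The posterior is symmetric, so the 99% equal-tailed interval is θ = 7.98 ± z·3.56 with z = 2.576.
Half-width: 2.576 × 3.56 = 9.17.
7.98 − 9.17 = -1.19; 7.98 + 9.17 = 17.15.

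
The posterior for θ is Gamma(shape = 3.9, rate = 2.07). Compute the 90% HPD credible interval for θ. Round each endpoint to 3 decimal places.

[0.427, 3.286]

The posterior is unimodal and skewed, so the HPD interval has equal density at both endpoints and is the shortest 90% interval.
Solving f(0.427) = f(3.286) with F(3.286) − F(0.427) = 0.90 gives [0.427, 3.286].
For comparison, the equal-tailed interval is [0.632, 3.677]; the HPD is narrower and shifted toward the mode.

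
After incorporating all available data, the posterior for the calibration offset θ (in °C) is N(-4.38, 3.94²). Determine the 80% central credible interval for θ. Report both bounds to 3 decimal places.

[-9.429, 0.669]

The posterior is symmetric, so the 80% equal-tailed interval is θ = -4.38 ± z·3.94 with z = 1.282.
Half-width: 1.282 × 3.94 = 5.049.
-4.38 − 5.049 = -9.429; -4.38 + 5.049 = 0.669.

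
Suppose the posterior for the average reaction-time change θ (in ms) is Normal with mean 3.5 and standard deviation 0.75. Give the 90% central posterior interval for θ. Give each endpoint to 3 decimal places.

[2.266, 4.734]

The posterior is symmetric, so the 90% equal-tailed interval is θ = 3.5 ± z·0.75 with z = 1.645.
Half-width: 1.645 × 0.75 = 1.234.
3.5 − 1.234 = 2.266; 3.5 + 1.234 = 4.734.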